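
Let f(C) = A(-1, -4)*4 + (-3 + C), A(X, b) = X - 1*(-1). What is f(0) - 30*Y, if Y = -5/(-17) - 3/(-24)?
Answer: -1059/68 ≈ -15.574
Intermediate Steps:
Y = 57/136 (Y = -5*(-1/17) - 3*(-1/24) = 5/17 + 1/8 = 57/136 ≈ 0.41912)
A(X, b) = 1 + X (A(X, b) = X + 1 = 1 + X)
f(C) = -3 + C (f(C) = (1 - 1)*4 + (-3 + C) = 0*4 + (-3 + C) = 0 + (-3 + C) = -3 + C)
f(0) - 30*Y = (-3 + 0) - 30*57/136 = -3 - 855/68 = -1059/68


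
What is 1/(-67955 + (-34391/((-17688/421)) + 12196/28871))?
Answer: -510670248/34284369001811 ≈ -1.4895e-5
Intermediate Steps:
1/(-67955 + (-34391/((-17688/421)) + 12196/28871)) = 1/(-67955 + (-34391/((-17688*1/421)) + 12196*(1/28871))) = 1/(-67955 + (-34391/(-17688/421) + 12196/28871)) = 1/(-67955 + (-34391*(-421/17688) + 12196/28871)) = 1/(-67955 + (14478611/17688 + 12196/28871)) = 1/(-67955 + 418227701029/510670248) = 1/(-34284369001811/510670248) = -510670248/34284369001811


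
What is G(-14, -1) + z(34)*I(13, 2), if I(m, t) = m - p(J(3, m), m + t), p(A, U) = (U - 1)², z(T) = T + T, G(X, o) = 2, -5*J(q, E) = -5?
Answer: -12442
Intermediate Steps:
J(q, E) = 1 (J(q, E) = -⅕*(-5) = 1)
z(T) = 2*T
p(A, U) = (-1 + U)²
I(m, t) = m - (-1 + m + t)² (I(m, t) = m - (-1 + (m + t))² = m - (-1 + m + t)²)
G(-14, -1) + z(34)*I(13, 2) = 2 + (2*34)*(13 - (-1 + 13 + 2)²) = 2 + 68*(13 - 1*14²) = 2 + 68*(13 - 1*196) = 2 + 68*(13 - 196) = 2 + 68*(-183) = 2 - 12444 = -12442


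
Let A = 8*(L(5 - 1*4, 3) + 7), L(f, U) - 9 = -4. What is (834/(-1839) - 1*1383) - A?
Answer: -906905/613 ≈ -1479.5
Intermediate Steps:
L(f, U) = 5 (L(f, U) = 9 - 4 = 5)
A = 96 (A = 8*(5 + 7) = 8*12 = 96)
(834/(-1839) - 1*1383) - A = (834/(-1839) - 1*1383) - 1*96 = (834*(-1/1839) - 1383) - 96 = (-278/613 - 1383) - 96 = -848057/613 - 96 = -906905/613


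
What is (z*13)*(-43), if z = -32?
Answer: 17888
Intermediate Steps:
(z*13)*(-43) = -32*13*(-43) = -416*(-43) = 17888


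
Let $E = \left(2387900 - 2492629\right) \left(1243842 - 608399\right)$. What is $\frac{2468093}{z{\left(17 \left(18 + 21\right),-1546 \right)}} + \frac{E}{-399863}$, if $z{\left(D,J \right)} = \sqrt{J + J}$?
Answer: $\frac{66549309947}{399863} - \frac{2468093 i \sqrt{773}}{1546} \approx 1.6643 \cdot 10^{5} - 44386.0 i$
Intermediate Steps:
$z{\left(D,J \right)} = \sqrt{2} \sqrt{J}$ ($z{\left(D,J \right)} = \sqrt{2 J} = \sqrt{2} \sqrt{J}$)
$E = -66549309947$ ($E = \left(-104729\right) 635443 = -66549309947$)
$\frac{2468093}{z{\left(17 \left(18 + 21\right),-1546 \right)}} + \frac{E}{-399863} = \frac{2468093}{\sqrt{2} \sqrt{-1546}} - \frac{66549309947}{-399863} = \frac{2468093}{\sqrt{2} i \sqrt{1546}} - - \frac{66549309947}{399863} = \frac{2468093}{2 i \sqrt{773}} + \frac{66549309947}{399863} = 2468093 \left(- \frac{i \sqrt{773}}{1546}\right) + \frac{66549309947}{399863} = - \frac{2468093 i \sqrt{773}}{1546} + \frac{66549309947}{399863} = \frac{66549309947}{399863} - \frac{2468093 i \sqrt{773}}{1546}$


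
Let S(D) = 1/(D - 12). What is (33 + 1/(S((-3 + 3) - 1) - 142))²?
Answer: 3713439844/3411409 ≈ 1088.5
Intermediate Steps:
S(D) = 1/(-12 + D)
(33 + 1/(S((-3 + 3) - 1) - 142))² = (33 + 1/(1/(-12 + ((-3 + 3) - 1)) - 142))² = (33 + 1/(1/(-12 + (0 - 1)) - 142))² = (33 + 1/(1/(-12 - 1) - 142))² = (33 + 1/(1/(-13) - 142))² = (33 + 1/(-1/13 - 142))² = (33 + 1/(-1847/13))² = (33 - 13/1847)² = (60938/1847)² = 3713439844/3411409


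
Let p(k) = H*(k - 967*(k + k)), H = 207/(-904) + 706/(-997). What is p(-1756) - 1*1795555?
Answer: -1121297169671/225322 ≈ -4.9764e+6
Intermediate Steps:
H = -844603/901288 (H = 207*(-1/904) + 706*(-1/997) = -207/904 - 706/997 = -844603/901288 ≈ -0.93711)
p(k) = 1632617599*k/901288 (p(k) = -844603*(k - 967*(k + k))/901288 = -844603*(k - 1934*k)/901288 = -(-1632617599)*k/901288 = 1632617599*k/901288)
p(-1756) - 1*1795555 = (1632617599/901288)*(-1756) - 1*1795555 = -716719125961/225322 - 1795555 = -1121297169671/225322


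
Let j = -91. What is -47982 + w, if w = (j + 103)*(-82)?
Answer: -48966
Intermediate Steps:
w = -984 (w = (-91 + 103)*(-82) = 12*(-82) = -984)
-47982 + w = -47982 - 984 = -48966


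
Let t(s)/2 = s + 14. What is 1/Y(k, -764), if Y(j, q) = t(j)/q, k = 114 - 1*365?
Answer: 382/237 ≈ 1.6118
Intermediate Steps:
t(s) = 28 + 2*s (t(s) = 2*(s + 14) = 2*(14 + s) = 28 + 2*s)
k = -251 (k = 114 - 365 = -251)
Y(j, q) = (28 + 2*j)/q
1/Y(k, -764) = 1/(2*(14 - 251)/(-764)) = 1/(2*(-1/764)*(-237)) = 1/(237/382) = 382/237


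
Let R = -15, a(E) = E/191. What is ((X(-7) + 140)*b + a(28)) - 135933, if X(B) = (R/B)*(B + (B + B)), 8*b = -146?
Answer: -105177285/764 ≈ -1.3767e+5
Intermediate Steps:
a(E) = E/191 (a(E) = E*(1/191) = E/191)
b = -73/4 (b = (⅛)*(-146) = -73/4 ≈ -18.250)
X(B) = -45 (X(B) = (-15/B)*(B + (B + B)) = (-15/B)*(B + 2*B) = (-15/B)*(3*B) = -45)
((X(-7) + 140)*b + a(28)) - 135933 = ((-45 + 140)*(-73/4) + (1/191)*28) - 135933 = (95*(-73/4) + 28/191) - 135933 = (-6935/4 + 28/191) - 135933 = -1324473/764 - 135933 = -105177285/764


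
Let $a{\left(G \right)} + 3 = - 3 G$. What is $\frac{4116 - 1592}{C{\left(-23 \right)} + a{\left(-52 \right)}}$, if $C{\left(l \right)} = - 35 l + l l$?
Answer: $\frac{2524}{1487} \approx 1.6974$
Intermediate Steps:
$a{\left(G \right)} = -3 - 3 G$
$C{\left(l \right)} = l^{2} - 35 l$ ($C{\left(l \right)} = - 35 l + l^{2} = l^{2} - 35 l$)
$\frac{4116 - 1592}{C{\left(-23 \right)} + a{\left(-52 \right)}} = \frac{4116 - 1592}{- 23 \left(-35 - 23\right) - -153} = \frac{2524}{\left(-23\right) \left(-58\right) + \left(-3 + 156\right)} = \frac{2524}{1334 + 153} = \frac{2524}{1487}$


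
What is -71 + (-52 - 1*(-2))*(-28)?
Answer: 1329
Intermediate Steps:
-71 + (-52 - 1*(-2))*(-28) = -71 + (-52 + 2)*(-28) = -71 - 50*(-28) = -71 + 1400 = 1329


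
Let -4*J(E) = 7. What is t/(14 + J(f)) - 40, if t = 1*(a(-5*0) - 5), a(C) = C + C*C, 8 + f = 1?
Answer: -1980/49 ≈ -40.408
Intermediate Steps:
f = -7 (f = -8 + 1 = -7)
J(E) = -7/4 (J(E) = -¼*7 = -7/4)
a(C) = C + C²
t = -5 (t = 1*((-5*0)*(1 - 5*0) - 5) = 1*(0*(1 + 0) - 5) = 1*(0*1 - 5) = 1*(0 - 5) = 1*(-5) = -5)
t/(14 + J(f)) - 40 = -5/(14 - 7/4) - 40 = -5/(49/4) - 40 = (4/49)*(-5) - 40 = -20/49 - 40 = -1980/49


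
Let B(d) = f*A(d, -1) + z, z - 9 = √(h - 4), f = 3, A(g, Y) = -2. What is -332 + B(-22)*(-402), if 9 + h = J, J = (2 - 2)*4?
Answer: -1538 - 402*I*√13 ≈ -1538.0 - 1449.4*I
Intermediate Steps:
J = 0 (J = 0*4 = 0)
h = -9 (h = -9 + 0 = -9)
z = 9 + I*√13 (z = 9 + √(-9 - 4) = 9 + √(-13) = 9 + I*√13 ≈ 9.0 + 3.6056*I)
B(d) = 3 + I*√13 (B(d) = 3*(-2) + (9 + I*√13) = -6 + (9 + I*√13) = 3 + I*√13)
-332 + B(-22)*(-402) = -332 + (3 + I*√13)*(-402) = -332 + (-1206 - 402*I*√13) = -1538 - 402*I*√13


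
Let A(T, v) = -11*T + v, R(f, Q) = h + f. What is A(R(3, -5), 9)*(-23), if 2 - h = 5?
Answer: -207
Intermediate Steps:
h = -3 (h = 2 - 1*5 = 2 - 5 = -3)
R(f, Q) = -3 + f
A(T, v) = v - 11*T
A(R(3, -5), 9)*(-23) = (9 - 11*(-3 + 3))*(-23) = (9 - 11*0)*(-23) = (9 + 0)*(-23) = 9*(-23) = -207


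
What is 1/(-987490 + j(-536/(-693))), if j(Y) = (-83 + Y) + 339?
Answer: -693/684152626 ≈ -1.0129e-6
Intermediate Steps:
j(Y) = 256 + Y
1/(-987490 + j(-536/(-693))) = 1/(-987490 + (256 - 536/(-693))) = 1/(-987490 + (256 - 536*(-1/693))) = 1/(-987490 + (256 + 536/693)) = 1/(-987490 + 177944/693) = 1/(-684152626/693) = -693/684152626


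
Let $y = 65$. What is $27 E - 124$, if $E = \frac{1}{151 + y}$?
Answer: $- \frac{991}{8} \approx -123.88$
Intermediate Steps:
$E = \frac{1}{216}$ ($E = \frac{1}{151 + 65} = \frac{1}{216} \approx 0.0046296$)
$27 E - 124 = 27 \cdot \frac{1}{216} - 124 = \frac{1}{8} - 124 = - \frac{991}{8}$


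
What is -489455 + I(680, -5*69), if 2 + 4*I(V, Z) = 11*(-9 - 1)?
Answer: -489483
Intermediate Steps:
I(V, Z) = -28 (I(V, Z) = -½ + (11*(-9 - 1))/4 = -½ + (11*(-10))/4 = -½ + (¼)*(-110) = -½ - 55/2 = -28)
-489455 + I(680, -5*69) = -489455 - 28 = -489483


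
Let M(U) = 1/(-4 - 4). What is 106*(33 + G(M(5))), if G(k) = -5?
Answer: 2968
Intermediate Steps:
M(U) = -⅛ (M(U) = 1/(-8) = -⅛)
106*(33 + G(M(5))) = 106*(33 - 5) = 106*28 = 2968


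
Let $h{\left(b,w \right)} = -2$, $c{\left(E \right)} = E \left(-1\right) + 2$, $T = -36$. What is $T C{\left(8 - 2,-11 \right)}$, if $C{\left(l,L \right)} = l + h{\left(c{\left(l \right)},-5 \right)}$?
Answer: $-144$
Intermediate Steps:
$c{\left(E \right)} = 2 - E$ ($c{\left(E \right)} = - E + 2 = 2 - E$)
$C{\left(l,L \right)} = -2 + l$ ($C{\left(l,L \right)} = l - 2 = -2 + l$)
$T C{\left(8 - 2,-11 \right)} = - 36 \left(-2 + \left(8 - 2\right)\right) = - 36 \left(-2 + 6\right) = \left(-36\right) 4 = -144$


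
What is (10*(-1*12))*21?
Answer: -2520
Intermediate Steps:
(10*(-1*12))*21 = (10*(-12))*21 = -120*21 = -2520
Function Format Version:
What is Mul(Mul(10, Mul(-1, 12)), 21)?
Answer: -2520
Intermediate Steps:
Mul(Mul(10, Mul(-1, 12)), 21) = Mul(Mul(10, -12), 21) = Mul(-120, 21) = -2520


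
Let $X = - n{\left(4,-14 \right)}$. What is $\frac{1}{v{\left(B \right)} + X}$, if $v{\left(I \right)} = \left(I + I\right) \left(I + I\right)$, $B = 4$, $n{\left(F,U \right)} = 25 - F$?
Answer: $\frac{1}{43} \approx 0.023256$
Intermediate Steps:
$v{\left(I \right)} = 4 I^{2}$ ($v{\left(I \right)} = 2 I 2 I = 4 I^{2}$)
$X = -21$ ($X = - (25 - 4) = \left(-1\right) 21 = -21$)
$\frac{1}{v{\left(B \right)} + X} = \frac{1}{4 \cdot 4^{2} - 21} = \frac{1}{4 \cdot 16 - 21} = \frac{1}{64 - 21} = \frac{1}{43}$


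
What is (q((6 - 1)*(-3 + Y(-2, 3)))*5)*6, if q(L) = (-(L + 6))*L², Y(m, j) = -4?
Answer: 1065750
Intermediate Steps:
q(L) = L²*(-6 - L) (q(L) = (-(6 + L))*L² = (-6 - L)*L² = L²*(-6 - L))
(q((6 - 1)*(-3 + Y(-2, 3)))*5)*6 = ((((6 - 1)*(-3 - 4))²*(-6 - (6 - 1)*(-3 - 4)))*5)*6 = (((5*(-7))²*(-6 - 5*(-7)))*5)*6 = (((-35)²*(-6 - 1*(-35)))*5)*6 = ((1225*(-6 + 35))*5)*6 = ((1225*29)*5)*6 = (35525*5)*6 = 177625*6 = 1065750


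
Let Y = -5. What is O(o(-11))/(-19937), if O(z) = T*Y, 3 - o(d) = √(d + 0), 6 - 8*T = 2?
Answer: 5/39874 ≈ 0.00012539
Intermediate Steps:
T = ½ (T = ¾ - ⅛*2 = ¾ - ¼ = ½ ≈ 0.50000)
o(d) = 3 - √d (o(d) = 3 - √(d + 0) = 3 - √d)
O(z) = -5/2 (O(z) = (½)*(-5) = -5/2)
O(o(-11))/(-19937) = -5/2/(-19937) = -5/2*(-1/19937) = 5/39874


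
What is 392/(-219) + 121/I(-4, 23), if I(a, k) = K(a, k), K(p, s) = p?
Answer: -28067/876 ≈ -32.040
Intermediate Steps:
I(a, k) = a
392/(-219) + 121/I(-4, 23) = 392/(-219) + 121/(-4) = 392*(-1/219) + 121*(-¼) = -392/219 - 121/4 = -28067/876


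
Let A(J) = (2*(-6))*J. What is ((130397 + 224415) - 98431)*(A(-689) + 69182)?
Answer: 19856708450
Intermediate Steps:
A(J) = -12*J
((130397 + 224415) - 98431)*(A(-689) + 69182) = ((130397 + 224415) - 98431)*(-12*(-689) + 69182) = (354812 - 98431)*(8268 + 69182) = 256381*77450 = 19856708450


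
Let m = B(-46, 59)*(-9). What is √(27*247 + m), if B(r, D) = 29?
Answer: 6*√178 ≈ 80.050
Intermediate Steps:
m = -261 (m = 29*(-9) = -261)
√(27*247 + m) = √(27*247 - 261) = √(6669 - 261) = √6408 = 6*√178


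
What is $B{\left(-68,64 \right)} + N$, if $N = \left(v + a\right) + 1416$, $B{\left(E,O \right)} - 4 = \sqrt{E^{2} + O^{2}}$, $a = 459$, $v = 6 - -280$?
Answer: $2165 + 4 \sqrt{545} \approx 2258.4$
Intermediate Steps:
$v = 286$ ($v = 6 + 280 = 286$)
$B{\left(E,O \right)} = 4 + \sqrt{E^{2} + O^{2}}$
$N = 2161$ ($N = \left(286 + 459\right) + 1416 = 745 + 1416 = 2161$)
$B{\left(-68,64 \right)} + N = \left(4 + \sqrt{\left(-68\right)^{2} + 64^{2}}\right) + 2161 = \left(4 + \sqrt{4624 + 4096}\right) + 2161 = \left(4 + \sqrt{8720}\right) + 2161 = \left(4 + 4 \sqrt{545}\right) + 2161 = 2165 + 4 \sqrt{545}$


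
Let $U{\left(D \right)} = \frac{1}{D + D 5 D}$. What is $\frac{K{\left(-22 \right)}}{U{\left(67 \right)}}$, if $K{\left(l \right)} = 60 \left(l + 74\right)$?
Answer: $70237440$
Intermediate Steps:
$U{\left(D \right)} = \frac{1}{D + 5 D^{2}}$ ($U{\left(D \right)} = \frac{1}{D + 5 D D} = \frac{1}{D + 5 D^{2}}$)
$K{\left(l \right)} = 4440 + 60 l$ ($K{\left(l \right)} = 60 \left(74 + l\right) = 4440 + 60 l$)
$\frac{K{\left(-22 \right)}}{U{\left(67 \right)}} = \frac{4440 + 60 \left(-22\right)}{\frac{1}{67} \frac{1}{1 + 5 \cdot 67}} = \frac{4440 - 1320}{\frac{1}{67} \frac{1}{1 + 335}} = \frac{3120}{\frac{1}{67} \cdot \frac{1}{336}} = 3120 \frac{1}{\frac{1}{22512}} = 3120 \cdot 22512 = 70237440$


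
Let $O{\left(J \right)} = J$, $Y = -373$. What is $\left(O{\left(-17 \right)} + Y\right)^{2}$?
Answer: $152100$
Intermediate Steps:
$\left(O{\left(-17 \right)} + Y\right)^{2} = \left(-17 - 373\right)^{2} = \left(-390\right)^{2} = 152100$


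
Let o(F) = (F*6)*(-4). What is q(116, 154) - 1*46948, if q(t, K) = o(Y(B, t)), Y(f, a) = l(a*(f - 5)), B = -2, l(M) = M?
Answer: -27460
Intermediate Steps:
Y(f, a) = a*(-5 + f) (Y(f, a) = a*(f - 5) = a*(-5 + f))
o(F) = -24*F (o(F) = (6*F)*(-4) = -24*F)
q(t, K) = 168*t (q(t, K) = -24*t*(-5 - 2) = -24*t*(-7) = -(-168)*t = 168*t)
q(116, 154) - 1*46948 = 168*116 - 1*46948 = 19488 - 46948 = -27460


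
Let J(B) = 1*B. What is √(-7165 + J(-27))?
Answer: 2*I*√1798 ≈ 84.806*I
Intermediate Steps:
J(B) = B
√(-7165 + J(-27)) = √(-7165 - 27) = √(-7192) = 2*I*√1798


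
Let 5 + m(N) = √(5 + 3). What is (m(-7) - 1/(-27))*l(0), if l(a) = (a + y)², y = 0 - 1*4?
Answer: -2144/27 + 32*√2 ≈ -34.153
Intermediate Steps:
y = -4 (y = 0 - 4 = -4)
l(a) = (-4 + a)² (l(a) = (a - 4)² = (-4 + a)²)
m(N) = -5 + 2*√2 (m(N) = -5 + √(5 + 3) = -5 + √8 = -5 + 2*√2)
(m(-7) - 1/(-27))*l(0) = ((-5 + 2*√2) - 1/(-27))*(-4 + 0)² = ((-5 + 2*√2) - 1*(-1/27))*(-4)² = ((-5 + 2*√2) + 1/27)*16 = (-134/27 + 2*√2)*16 = -2144/27 + 32*√2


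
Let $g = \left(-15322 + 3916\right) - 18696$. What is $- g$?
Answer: $30102$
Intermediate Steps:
$g = -30102$ ($g = -11406 - 18696 = -30102$)
$- g = \left(-1\right) \left(-30102\right) = 30102$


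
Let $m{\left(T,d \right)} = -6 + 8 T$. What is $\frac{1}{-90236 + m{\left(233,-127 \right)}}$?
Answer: $- \frac{1}{88378} \approx -1.1315 \cdot 10^{-5}$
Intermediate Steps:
$\frac{1}{-90236 + m{\left(233,-127 \right)}} = \frac{1}{-90236 + \left(-6 + 8 \cdot 233\right)} = \frac{1}{-90236 + \left(-6 + 1864\right)} = \frac{1}{-90236 + 1858} = \frac{1}{-88378} = - \frac{1}{88378}$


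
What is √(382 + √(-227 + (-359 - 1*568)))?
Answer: √(382 + I*√1154) ≈ 19.564 + 0.86819*I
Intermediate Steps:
√(382 + √(-227 + (-359 - 1*568))) = √(382 + √(-227 + (-359 - 568))) = √(382 + √(-227 - 927)) = √(382 + √(-1154)) = √(382 + I*√1154)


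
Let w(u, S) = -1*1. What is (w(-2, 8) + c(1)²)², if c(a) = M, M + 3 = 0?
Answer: 64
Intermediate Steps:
M = -3 (M = -3 + 0 = -3)
c(a) = -3
w(u, S) = -1
(w(-2, 8) + c(1)²)² = (-1 + (-3)²)² = (-1 + 9)² = 8² = 64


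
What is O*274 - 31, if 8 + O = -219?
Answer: -62229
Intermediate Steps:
O = -227 (O = -8 - 219 = -227)
O*274 - 31 = -227*274 - 31 = -62198 - 31 = -62229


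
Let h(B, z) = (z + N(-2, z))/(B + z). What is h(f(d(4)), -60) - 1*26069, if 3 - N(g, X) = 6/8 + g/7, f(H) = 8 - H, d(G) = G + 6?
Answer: -45254175/1736 ≈ -26068.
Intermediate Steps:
d(G) = 6 + G
N(g, X) = 9/4 - g/7 (N(g, X) = 3 - (6/8 + g/7) = 3 - (6*(⅛) + g*(⅐)) = 3 - (¾ + g/7) = 3 + (-¾ - g/7) = 9/4 - g/7)
h(B, z) = (71/28 + z)/(B + z) (h(B, z) = (z + (9/4 - ⅐*(-2)))/(B + z) = (z + (9/4 + 2/7))/(B + z) = (z + 71/28)/(B + z) = (71/28 + z)/(B + z))
h(f(d(4)), -60) - 1*26069 = (71/28 - 60)/((8 - (6 + 4)) - 60) - 1*26069 = -1609/28/((8 - 1*10) - 60) - 26069 = -1609/28/((8 - 10) - 60) - 26069 = -1609/28/(-2 - 60) - 26069 = -1609/28/(-62) - 26069 = -1/62*(-1609/28) - 26069 = 1609/1736 - 26069 = -45254175/1736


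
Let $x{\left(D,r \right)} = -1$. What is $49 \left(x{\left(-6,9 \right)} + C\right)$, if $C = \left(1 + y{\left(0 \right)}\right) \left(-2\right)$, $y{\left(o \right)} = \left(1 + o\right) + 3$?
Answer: $-539$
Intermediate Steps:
$y{\left(o \right)} = 4 + o$
$C = -10$ ($C = \left(1 + \left(4 + 0\right)\right) \left(-2\right) = \left(1 + 4\right) \left(-2\right) = 5 \left(-2\right) = -10$)
$49 \left(x{\left(-6,9 \right)} + C\right) = 49 \left(-1 - 10\right) = 49 \left(-11\right) = -539$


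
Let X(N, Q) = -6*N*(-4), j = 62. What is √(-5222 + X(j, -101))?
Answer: I*√3734 ≈ 61.106*I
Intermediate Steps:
X(N, Q) = 24*N
√(-5222 + X(j, -101)) = √(-5222 + 24*62) = √(-5222 + 1488) = √(-3734) = I*√3734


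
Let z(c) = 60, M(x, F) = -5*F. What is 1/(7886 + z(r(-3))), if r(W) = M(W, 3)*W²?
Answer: 1/7946 ≈ 0.00012585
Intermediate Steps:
r(W) = -15*W² (r(W) = (-5*3)*W² = -15*W²)
1/(7886 + z(r(-3))) = 1/(7886 + 60) = 1/7946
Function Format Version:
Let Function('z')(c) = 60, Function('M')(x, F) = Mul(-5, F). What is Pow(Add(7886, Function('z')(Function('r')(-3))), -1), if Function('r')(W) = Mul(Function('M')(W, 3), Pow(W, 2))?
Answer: Rational(1, 7946) ≈ 0.00012585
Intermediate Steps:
Function('r')(W) = Mul(-15, Pow(W, 2)) (Function('r')(W) = Mul(Mul(-5, 3), Pow(W, 2)) = Mul(-15, Pow(W, 2)))
Pow(Add(7886, Function('z')(Function('r')(-3))), -1) = Pow(Add(7886, 60), -1) = Pow(7946, -1) = Rational(1, 7946)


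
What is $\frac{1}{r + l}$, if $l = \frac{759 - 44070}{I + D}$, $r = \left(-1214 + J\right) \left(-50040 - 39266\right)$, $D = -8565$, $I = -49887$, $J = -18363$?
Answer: $\frac{19484}{34064725976445} \approx 5.7197 \cdot 10^{-10}$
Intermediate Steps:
$r = 1748343562$ ($r = \left(-1214 - 18363\right) \left(-50040 - 39266\right) = \left(-19577\right) \left(-89306\right) = 1748343562$)
$l = \frac{14437}{19484}$ ($l = \frac{759 - 44070}{-49887 - 8565} = - \frac{43311}{-58452} = \left(-43311\right) \left(- \frac{1}{58452}\right) = \frac{14437}{19484} \approx 0.74097$)
$\frac{1}{r + l} = \frac{1}{1748343562 + \frac{14437}{19484}} = \frac{1}{\frac{34064725976445}{19484}} = \frac{19484}{34064725976445}$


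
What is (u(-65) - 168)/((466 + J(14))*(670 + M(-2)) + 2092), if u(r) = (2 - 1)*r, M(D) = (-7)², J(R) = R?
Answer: -233/347212 ≈ -0.00067106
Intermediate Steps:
M(D) = 49
u(r) = r (u(r) = 1*r = r)
(u(-65) - 168)/((466 + J(14))*(670 + M(-2)) + 2092) = (-65 - 168)/((466 + 14)*(670 + 49) + 2092) = -233/(480*719 + 2092) = -233/(345120 + 2092) = -233/347212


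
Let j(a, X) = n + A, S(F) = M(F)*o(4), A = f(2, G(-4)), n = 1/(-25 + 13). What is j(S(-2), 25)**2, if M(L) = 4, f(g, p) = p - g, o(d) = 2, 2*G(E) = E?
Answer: 2401/144 ≈ 16.674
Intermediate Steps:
G(E) = E/2
n = -1/12 (n = 1/(-12) = -1/12 ≈ -0.083333)
A = -4 (A = (1/2)*(-4) - 1*2 = -2 - 2 = -4)
S(F) = 8 (S(F) = 4*2 = 8)
j(a, X) = -49/12 (j(a, X) = -1/12 - 4 = -49/12)
j(S(-2), 25)**2 = (-49/12)**2 = 2401/144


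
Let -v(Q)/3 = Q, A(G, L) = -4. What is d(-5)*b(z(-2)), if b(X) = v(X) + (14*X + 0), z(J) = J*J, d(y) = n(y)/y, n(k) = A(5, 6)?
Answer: 176/5 ≈ 35.200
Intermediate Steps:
n(k) = -4
v(Q) = -3*Q
d(y) = -4/y
z(J) = J²
b(X) = 11*X (b(X) = -3*X + (14*X + 0) = -3*X + 14*X = 11*X)
d(-5)*b(z(-2)) = (-4/(-5))*(11*(-2)²) = (-4*(-⅕))*(11*4) = (⅘)*44 = 176/5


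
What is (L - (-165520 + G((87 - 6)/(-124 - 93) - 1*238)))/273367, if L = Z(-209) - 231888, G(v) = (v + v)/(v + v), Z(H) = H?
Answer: -66578/273367 ≈ -0.24355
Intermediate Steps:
G(v) = 1 (G(v) = (2*v)/((2*v)) = (2*v)*(1/(2*v)) = 1)
L = -232097 (L = -209 - 231888 = -232097)
(L - (-165520 + G((87 - 6)/(-124 - 93) - 1*238)))/273367 = (-232097 - (-165520 + 1))/273367 = (-232097 - 1*(-165519))*(1/273367) = (-232097 + 165519)*(1/273367) = -66578*1/273367 = -66578/273367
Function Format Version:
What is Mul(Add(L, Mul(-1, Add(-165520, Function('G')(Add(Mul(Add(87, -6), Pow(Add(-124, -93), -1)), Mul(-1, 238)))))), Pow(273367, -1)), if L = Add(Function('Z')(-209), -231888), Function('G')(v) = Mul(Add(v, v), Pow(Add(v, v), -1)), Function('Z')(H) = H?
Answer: Rational(-66578, 273367) ≈ -0.24355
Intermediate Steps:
Function('G')(v) = 1 (Function('G')(v) = Mul(Mul(2, v), Pow(Mul(2, v), -1)) = Mul(Mul(2, v), Mul(Rational(1, 2), Pow(v, -1))) = 1)
L = -232097 (L = Add(-209, -231888) = -232097)
Mul(Add(L, Mul(-1, Add(-165520, Function('G')(Add(Mul(Add(87, -6), Pow(Add(-124, -93), -1)), Mul(-1, 238)))))), Pow(273367, -1)) = Mul(Add(-232097, Mul(-1, Add(-165520, 1))), Pow(273367, -1)) = Mul(Add(-232097, Mul(-1, -165519)), Rational(1, 273367)) = Mul(Add(-232097, 165519), Rational(1, 273367)) = Mul(-66578, Rational(1, 273367)) = Rational(-66578, 273367)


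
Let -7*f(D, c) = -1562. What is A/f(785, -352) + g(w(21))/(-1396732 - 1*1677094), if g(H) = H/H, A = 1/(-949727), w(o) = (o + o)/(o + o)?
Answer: -376247589/1139984910518531 ≈ -3.3005e-7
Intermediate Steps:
f(D, c) = 1562/7 (f(D, c) = -⅐*(-1562) = 1562/7)
w(o) = 1 (w(o) = (2*o)/((2*o)) = (2*o)*(1/(2*o)) = 1)
A = -1/949727 ≈ -1.0529e-6
g(H) = 1
A/f(785, -352) + g(w(21))/(-1396732 - 1*1677094) = -1/(949727*1562/7) + 1/(-1396732 - 1*1677094) = -1/949727*7/1562 + 1/(-1396732 - 1677094) = -7/1483473574 + 1/(-3073826) = -7/1483473574 + 1*(-1/3073826) = -7/1483473574 - 1/3073826 = -376247589/1139984910518531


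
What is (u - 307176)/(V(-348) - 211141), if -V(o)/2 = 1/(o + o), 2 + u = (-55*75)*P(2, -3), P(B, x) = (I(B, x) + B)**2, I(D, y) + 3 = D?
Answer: 108333444/73477067 ≈ 1.4744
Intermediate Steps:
I(D, y) = -3 + D
P(B, x) = (-3 + 2*B)**2 (P(B, x) = ((-3 + B) + B)**2 = (-3 + 2*B)**2)
u = -4127 (u = -2 + (-55*75)*(-3 + 2*2)**2 = -2 - 4125*(-3 + 4)**2 = -2 - 4125*1**2 = -2 - 4125*1 = -2 - 4125 = -4127)
V(o) = -1/o (V(o) = -2/(o + o) = -2*1/(2*o) = -1/o)
(u - 307176)/(V(-348) - 211141) = (-4127 - 307176)/(-1/(-348) - 211141) = -311303/(-1*(-1/348) - 211141) = -311303/(1/348 - 211141) = -311303/(-73477067/348) = -311303*(-348/73477067) = 108333444/73477067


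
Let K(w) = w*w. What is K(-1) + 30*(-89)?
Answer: -2669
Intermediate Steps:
K(w) = w²
K(-1) + 30*(-89) = (-1)² + 30*(-89) = 1 - 2670 = -2669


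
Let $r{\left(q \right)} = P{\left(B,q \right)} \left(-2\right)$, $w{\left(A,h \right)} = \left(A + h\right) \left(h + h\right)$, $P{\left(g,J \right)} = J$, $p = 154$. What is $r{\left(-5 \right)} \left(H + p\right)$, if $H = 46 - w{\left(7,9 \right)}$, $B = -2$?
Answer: $-880$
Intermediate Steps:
$w{\left(A,h \right)} = 2 h \left(A + h\right)$ ($w{\left(A,h \right)} = \left(A + h\right) 2 h = 2 h \left(A + h\right)$)
$r{\left(q \right)} = - 2 q$ ($r{\left(q \right)} = q \left(-2\right) = - 2 q$)
$H = -242$ ($H = 46 - 2 \cdot 9 \left(7 + 9\right) = 46 - 2 \cdot 9 \cdot 16 = 46 - 288 = -242$)
$r{\left(-5 \right)} \left(H + p\right) = \left(-2\right) \left(-5\right) \left(-242 + 154\right) = 10 \left(-88\right) = -880$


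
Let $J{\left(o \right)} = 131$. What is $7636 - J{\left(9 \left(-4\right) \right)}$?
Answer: $7505$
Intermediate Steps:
$7636 - J{\left(9 \left(-4\right) \right)} = 7636 - 131 = 7505$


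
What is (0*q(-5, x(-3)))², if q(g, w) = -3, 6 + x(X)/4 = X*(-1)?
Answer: 0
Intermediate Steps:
x(X) = -24 - 4*X (x(X) = -24 + 4*(X*(-1)) = -24 + 4*(-X) = -24 - 4*X)
(0*q(-5, x(-3)))² = (0*(-3))² = 0² = 0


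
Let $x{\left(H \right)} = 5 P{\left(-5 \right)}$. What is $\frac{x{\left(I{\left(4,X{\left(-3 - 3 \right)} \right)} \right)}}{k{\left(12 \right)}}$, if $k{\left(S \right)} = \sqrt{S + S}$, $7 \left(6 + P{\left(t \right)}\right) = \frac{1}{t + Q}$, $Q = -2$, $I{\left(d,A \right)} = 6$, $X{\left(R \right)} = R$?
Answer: $- \frac{1475 \sqrt{6}}{588} \approx -6.1446$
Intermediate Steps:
$P{\left(t \right)} = -6 + \frac{1}{7 \left(-2 + t\right)}$ ($P{\left(t \right)} = -6 + \frac{1}{7 \left(t - 2\right)} = -6 + \frac{1}{7 \left(-2 + t\right)}$)
$x{\left(H \right)} = - \frac{1475}{49}$ ($x{\left(H \right)} = 5 \frac{85 - -210}{7 \left(-2 - 5\right)} = 5 \frac{85 + 210}{7 \left(-7\right)} = 5 \cdot \frac{1}{7} \left(- \frac{1}{7}\right) 295 = 5 \left(- \frac{295}{49}\right) = - \frac{1475}{49}$)
$k{\left(S \right)} = \sqrt{2} \sqrt{S}$ ($k{\left(S \right)} = \sqrt{2 S} = \sqrt{2} \sqrt{S}$)
$\frac{x{\left(I{\left(4,X{\left(-3 - 3 \right)} \right)} \right)}}{k{\left(12 \right)}} = - \frac{1475}{49 \sqrt{2} \sqrt{12}} = - \frac{1475}{49 \sqrt{2} \cdot 2 \sqrt{3}} = - \frac{1475}{49 \cdot 2 \sqrt{6}} = - \frac{1475 \frac{\sqrt{6}}{12}}{49} = - \frac{1475 \sqrt{6}}{588}$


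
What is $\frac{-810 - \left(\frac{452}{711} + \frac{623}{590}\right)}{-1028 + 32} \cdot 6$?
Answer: $\frac{340496533}{69635340} \approx 4.8897$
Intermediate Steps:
$\frac{-810 - \left(\frac{452}{711} + \frac{623}{590}\right)}{-1028 + 32} \cdot 6 = \frac{-810 - \frac{709633}{419490}}{-996} \cdot 6 = \left(-810 - \frac{709633}{419490}\right) \left(- \frac{1}{996}\right) 6 = \left(- \frac{340496533}{419490}\right) \left(- \frac{1}{996}\right) 6 = \frac{340496533}{417812040} \cdot 6 = \frac{340496533}{69635340}$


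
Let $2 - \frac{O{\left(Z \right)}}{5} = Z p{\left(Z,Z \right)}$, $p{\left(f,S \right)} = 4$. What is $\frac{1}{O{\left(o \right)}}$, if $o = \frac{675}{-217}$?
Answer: $\frac{217}{15670} \approx 0.013848$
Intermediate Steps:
$o = - \frac{675}{217}$ ($o = 675 \left(- \frac{1}{217}\right) = - \frac{675}{217} \approx -3.1106$)
$O{\left(Z \right)} = 10 - 20 Z$ ($O{\left(Z \right)} = 10 - 5 Z 4 = 10 - 5 \cdot 4 Z = 10 - 20 Z$)
$\frac{1}{O{\left(o \right)}} = \frac{1}{10 - - \frac{13500}{217}} = \frac{1}{10 + \frac{13500}{217}} = \frac{1}{\frac{15670}{217}} = \frac{217}{15670}$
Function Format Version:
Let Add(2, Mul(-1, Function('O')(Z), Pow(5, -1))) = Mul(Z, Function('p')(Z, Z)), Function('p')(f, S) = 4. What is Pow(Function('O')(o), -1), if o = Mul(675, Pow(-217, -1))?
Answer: Rational(217, 15670) ≈ 0.013848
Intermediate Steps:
o = Rational(-675, 217) (o = Mul(675, Rational(-1, 217)) = Rational(-675, 217) ≈ -3.1106)
Function('O')(Z) = Add(10, Mul(-20, Z)) (Function('O')(Z) = Add(10, Mul(-5, Mul(Z, 4))) = Add(10, Mul(-5, Mul(4, Z))) = Add(10, Mul(-20, Z)))
Pow(Function('O')(o), -1) = Pow(Add(10, Mul(-20, Rational(-675, 217))), -1) = Pow(Add(10, Rational(13500, 217)), -1) = Pow(Rational(15670, 217), -1) = Rational(217, 15670)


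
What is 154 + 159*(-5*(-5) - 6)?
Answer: 3175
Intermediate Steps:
154 + 159*(-5*(-5) - 6) = 154 + 159*(25 - 6) = 154 + 159*19 = 154 + 3021 = 3175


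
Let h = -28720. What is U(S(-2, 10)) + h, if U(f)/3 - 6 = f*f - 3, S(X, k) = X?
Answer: -28699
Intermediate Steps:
U(f) = 9 + 3*f² (U(f) = 18 + 3*(f*f - 3) = 18 + 3*(f² - 3) = 18 + 3*(-3 + f²) = 18 + (-9 + 3*f²) = 9 + 3*f²)
U(S(-2, 10)) + h = (9 + 3*(-2)²) - 28720 = (9 + 3*4) - 28720 = (9 + 12) - 28720 = 21 - 28720 = -28699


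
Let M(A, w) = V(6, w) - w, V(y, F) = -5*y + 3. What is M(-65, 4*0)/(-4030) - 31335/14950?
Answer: -96828/46345 ≈ -2.0893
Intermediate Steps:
V(y, F) = 3 - 5*y
M(A, w) = -27 - w (M(A, w) = (3 - 5*6) - w = (3 - 30) - w = -27 - w)
M(-65, 4*0)/(-4030) - 31335/14950 = (-27 - 4*0)/(-4030) - 31335/14950 = (-27 - 1*0)*(-1/4030) - 31335*1/14950 = (-27 + 0)*(-1/4030) - 6267/2990 = -27*(-1/4030) - 6267/2990 = 27/4030 - 6267/2990 = -96828/46345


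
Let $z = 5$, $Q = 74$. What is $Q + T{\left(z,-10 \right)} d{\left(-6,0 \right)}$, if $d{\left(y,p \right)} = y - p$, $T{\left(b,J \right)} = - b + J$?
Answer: $164$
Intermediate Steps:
$T{\left(b,J \right)} = J - b$
$Q + T{\left(z,-10 \right)} d{\left(-6,0 \right)} = 74 + \left(-10 - 5\right) \left(-6 - 0\right) = 74 + \left(-10 - 5\right) \left(-6 + 0\right) = 74 - -90 = 74 + 90 = 164$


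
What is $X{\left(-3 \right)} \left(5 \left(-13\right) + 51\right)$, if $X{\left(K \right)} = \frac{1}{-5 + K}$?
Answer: $\frac{7}{4} \approx 1.75$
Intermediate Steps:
$X{\left(-3 \right)} \left(5 \left(-13\right) + 51\right) = \frac{5 \left(-13\right) + 51}{-5 - 3} = \frac{-65 + 51}{-8} = \left(- \frac{1}{8}\right) \left(-14\right) = \frac{7}{4}$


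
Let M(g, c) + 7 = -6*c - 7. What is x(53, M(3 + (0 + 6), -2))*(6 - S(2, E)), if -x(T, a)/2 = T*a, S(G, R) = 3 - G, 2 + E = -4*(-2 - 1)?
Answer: 1060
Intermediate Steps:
M(g, c) = -14 - 6*c (M(g, c) = -7 + (-6*c - 7) = -7 + (-7 - 6*c) = -14 - 6*c)
E = 10 (E = -2 - 4*(-2 - 1) = -2 - 4*(-3) = -2 + 12 = 10)
x(T, a) = -2*T*a
x(53, M(3 + (0 + 6), -2))*(6 - S(2, E)) = (-2*53*(-14 - 6*(-2)))*(6 - (3 - 1*2)) = (-2*53*(-14 + 12))*(6 - (3 - 2)) = (-2*53*(-2))*(6 - 1*1) = 212*(6 - 1) = 212*5 = 1060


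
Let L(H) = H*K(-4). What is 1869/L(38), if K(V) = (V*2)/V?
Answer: 1869/76 ≈ 24.592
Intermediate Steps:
K(V) = 2 (K(V) = (2*V)/V = 2)
L(H) = 2*H (L(H) = H*2 = 2*H)
1869/L(38) = 1869/((2*38)) = 1869/76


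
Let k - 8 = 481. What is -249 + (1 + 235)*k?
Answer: 115155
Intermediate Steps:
k = 489 (k = 8 + 481 = 489)
-249 + (1 + 235)*k = -249 + (1 + 235)*489 = -249 + 236*489 = -249 + 115404 = 115155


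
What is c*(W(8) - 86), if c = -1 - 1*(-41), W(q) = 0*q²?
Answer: -3440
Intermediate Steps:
W(q) = 0
c = 40 (c = -1 + 41 = 40)
c*(W(8) - 86) = 40*(0 - 86) = 40*(-86) = -3440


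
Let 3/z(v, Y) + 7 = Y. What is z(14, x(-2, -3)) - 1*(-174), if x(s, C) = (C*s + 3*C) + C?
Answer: 2259/13 ≈ 173.77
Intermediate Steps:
x(s, C) = 4*C + C*s (x(s, C) = (3*C + C*s) + C = 4*C + C*s)
z(v, Y) = 3/(-7 + Y)
z(14, x(-2, -3)) - 1*(-174) = 3/(-7 - 3*(4 - 2)) - 1*(-174) = 3/(-7 - 3*2) + 174 = 3/(-7 - 6) + 174 = 3/(-13) + 174 = 3*(-1/13) + 174 = -3/13 + 174 = 2259/13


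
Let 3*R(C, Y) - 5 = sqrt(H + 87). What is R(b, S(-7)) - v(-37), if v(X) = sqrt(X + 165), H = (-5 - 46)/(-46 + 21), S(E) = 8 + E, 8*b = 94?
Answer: 5/3 - 8*sqrt(2) + sqrt(2226)/15 ≈ -6.5017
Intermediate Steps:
b = 47/4 (b = (1/8)*94 = 47/4 ≈ 11.750)
H = 51/25 (H = -51/(-25) = -51*(-1/25) = 51/25 ≈ 2.0400)
v(X) = sqrt(165 + X)
R(C, Y) = 5/3 + sqrt(2226)/15 (R(C, Y) = 5/3 + sqrt(51/25 + 87)/3 = 5/3 + sqrt(2226/25)/3 = 5/3 + (sqrt(2226)/5)/3 = 5/3 + sqrt(2226)/15)
R(b, S(-7)) - v(-37) = (5/3 + sqrt(2226)/15) - sqrt(165 - 37) = (5/3 + sqrt(2226)/15) - sqrt(128) = (5/3 + sqrt(2226)/15) - 8*sqrt(2) = 5/3 - 8*sqrt(2) + sqrt(2226)/15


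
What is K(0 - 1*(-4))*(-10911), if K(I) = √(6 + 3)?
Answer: -32733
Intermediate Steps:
K(I) = 3 (K(I) = √9 = 3)
K(0 - 1*(-4))*(-10911) = 3*(-10911) = -32733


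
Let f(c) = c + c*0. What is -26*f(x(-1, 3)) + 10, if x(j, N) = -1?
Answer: 36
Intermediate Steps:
f(c) = c (f(c) = c + 0 = c)
-26*f(x(-1, 3)) + 10 = -26*(-1) + 10 = 26 + 10 = 36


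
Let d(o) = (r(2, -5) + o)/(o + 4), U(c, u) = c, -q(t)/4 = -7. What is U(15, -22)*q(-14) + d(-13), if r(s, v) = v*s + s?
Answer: 1267/3 ≈ 422.33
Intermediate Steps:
q(t) = 28 (q(t) = -4*(-7) = 28)
r(s, v) = s + s*v (r(s, v) = s*v + s = s + s*v)
d(o) = (-8 + o)/(4 + o) (d(o) = (2*(1 - 5) + o)/(o + 4) = (2*(-4) + o)/(4 + o) = (-8 + o)/(4 + o))
U(15, -22)*q(-14) + d(-13) = 15*28 + (-8 - 13)/(4 - 13) = 420 - 21/(-9) = 420 - ⅑*(-21) = 420 + 7/3 = 1267/3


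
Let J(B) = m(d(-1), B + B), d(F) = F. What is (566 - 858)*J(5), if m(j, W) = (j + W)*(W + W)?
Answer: -52560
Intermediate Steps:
m(j, W) = 2*W*(W + j) (m(j, W) = (W + j)*(2*W) = 2*W*(W + j))
J(B) = 4*B*(-1 + 2*B) (J(B) = 2*(B + B)*((B + B) - 1) = 2*(2*B)*(2*B - 1) = 2*(2*B)*(-1 + 2*B) = 4*B*(-1 + 2*B))
(566 - 858)*J(5) = (566 - 858)*(4*5*(-1 + 2*5)) = -1168*5*(-1 + 10) = -1168*5*9 = -292*180 = -52560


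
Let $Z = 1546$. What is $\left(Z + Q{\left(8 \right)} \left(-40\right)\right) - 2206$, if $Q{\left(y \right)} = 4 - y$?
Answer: $-500$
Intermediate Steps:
$\left(Z + Q{\left(8 \right)} \left(-40\right)\right) - 2206 = \left(1546 + \left(4 - 8\right) \left(-40\right)\right) - 2206 = \left(1546 - -160\right) - 2206 = \left(1546 + 160\right) - 2206 = 1706 - 2206 = -500$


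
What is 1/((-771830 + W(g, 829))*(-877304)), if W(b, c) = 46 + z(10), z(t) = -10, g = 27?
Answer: 1/677097963376 ≈ 1.4769e-12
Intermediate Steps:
W(b, c) = 36 (W(b, c) = 46 - 10 = 36)
1/((-771830 + W(g, 829))*(-877304)) = 1/((-771830 + 36)*(-877304)) = -1/877304/(-771794) = -1/771794*(-1/877304) = 1/677097963376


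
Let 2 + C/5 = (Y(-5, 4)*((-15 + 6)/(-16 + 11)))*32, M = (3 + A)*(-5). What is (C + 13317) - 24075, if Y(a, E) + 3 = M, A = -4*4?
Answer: 7088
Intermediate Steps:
A = -16
M = 65 (M = (3 - 16)*(-5) = -13*(-5) = 65)
Y(a, E) = 62 (Y(a, E) = -3 + 65 = 62)
C = 17846 (C = -10 + 5*((62*((-15 + 6)/(-16 + 11)))*32) = -10 + 5*((62*(-9/(-5)))*32) = -10 + 5*((62*(-9*(-⅕)))*32) = -10 + 5*((62*(9/5))*32) = -10 + 5*((558/5)*32) = -10 + 5*(17856/5) = -10 + 17856 = 17846)
(C + 13317) - 24075 = (17846 + 13317) - 24075 = 31163 - 24075 = 7088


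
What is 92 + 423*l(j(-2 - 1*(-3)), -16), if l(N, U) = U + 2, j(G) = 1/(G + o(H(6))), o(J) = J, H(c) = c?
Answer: -5830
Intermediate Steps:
j(G) = 1/(6 + G) (j(G) = 1/(G + 6) = 1/(6 + G))
l(N, U) = 2 + U
92 + 423*l(j(-2 - 1*(-3)), -16) = 92 + 423*(2 - 16) = 92 + 423*(-14) = 92 - 5922 = -5830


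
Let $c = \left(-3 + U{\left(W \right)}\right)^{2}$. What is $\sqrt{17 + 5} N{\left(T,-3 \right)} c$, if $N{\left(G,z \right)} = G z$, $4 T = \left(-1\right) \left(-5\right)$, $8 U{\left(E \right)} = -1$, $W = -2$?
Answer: $- \frac{9375 \sqrt{22}}{256} \approx -171.77$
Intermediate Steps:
$U{\left(E \right)} = - \frac{1}{8}$ ($U{\left(E \right)} = \frac{1}{8} \left(-1\right) = - \frac{1}{8}$)
$T = \frac{5}{4}$ ($T = \frac{\left(-1\right) \left(-5\right)}{4} = \frac{1}{4} \cdot 5 = \frac{5}{4} \approx 1.25$)
$c = \frac{625}{64}$ ($c = \left(-3 - \frac{1}{8}\right)^{2} = \left(- \frac{25}{8}\right)^{2} = \frac{625}{64} \approx 9.7656$)
$\sqrt{17 + 5} N{\left(T,-3 \right)} c = \sqrt{17 + 5} \cdot \frac{5}{4} \left(-3\right) \frac{625}{64} = \sqrt{22} \left(- \frac{15}{4}\right) \frac{625}{64} = - \frac{15 \sqrt{22}}{4} \cdot \frac{625}{64} = - \frac{9375 \sqrt{22}}{256}$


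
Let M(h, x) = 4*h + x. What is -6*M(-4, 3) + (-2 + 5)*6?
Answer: 96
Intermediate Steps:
M(h, x) = x + 4*h
-6*M(-4, 3) + (-2 + 5)*6 = -6*(3 + 4*(-4)) + (-2 + 5)*6 = -6*(3 - 16) + 3*6 = -6*(-13) + 18 = 78 + 18 = 96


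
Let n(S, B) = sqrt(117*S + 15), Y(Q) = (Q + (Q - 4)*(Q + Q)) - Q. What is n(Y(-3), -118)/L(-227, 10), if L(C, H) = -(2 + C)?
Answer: sqrt(4929)/225 ≈ 0.31203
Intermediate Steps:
L(C, H) = -2 - C
Y(Q) = 2*Q*(-4 + Q) (Y(Q) = (Q + (-4 + Q)*(2*Q)) - Q = (Q + 2*Q*(-4 + Q)) - Q = 2*Q*(-4 + Q))
n(S, B) = sqrt(15 + 117*S)
n(Y(-3), -118)/L(-227, 10) = sqrt(15 + 117*(2*(-3)*(-4 - 3)))/(-2 - 1*(-227)) = sqrt(15 + 117*(2*(-3)*(-7)))/(-2 + 227) = sqrt(15 + 117*42)/225 = sqrt(15 + 4914)*(1/225) = sqrt(4929)*(1/225) = sqrt(4929)/225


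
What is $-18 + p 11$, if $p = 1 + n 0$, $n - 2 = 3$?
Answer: $-7$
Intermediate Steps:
$n = 5$ ($n = 2 + 3 = 5$)
$p = 1$ ($p = 1 + 5 \cdot 0 = 1 + 0 = 1$)
$-18 + p 11 = -18 + 1 \cdot 11 = -18 + 11 = -7$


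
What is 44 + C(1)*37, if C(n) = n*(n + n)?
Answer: 118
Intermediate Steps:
C(n) = 2*n² (C(n) = n*(2*n) = 2*n²)
44 + C(1)*37 = 44 + (2*1²)*37 = 44 + (2*1)*37 = 44 + 2*37 = 44 + 74 = 118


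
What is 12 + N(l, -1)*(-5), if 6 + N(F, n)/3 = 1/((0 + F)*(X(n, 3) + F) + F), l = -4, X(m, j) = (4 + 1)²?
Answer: 8991/88 ≈ 102.17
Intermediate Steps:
X(m, j) = 25 (X(m, j) = 5² = 25)
N(F, n) = -18 + 3/(F + F*(25 + F)) (N(F, n) = -18 + 3/((0 + F)*(25 + F) + F) = -18 + 3/(F*(25 + F) + F) = -18 + 3/(F + F*(25 + F)))
12 + N(l, -1)*(-5) = 12 + (3*(1 - 156*(-4) - 6*(-4)²)/(-4*(26 - 4)))*(-5) = 12 + (3*(-¼)*(1 + 624 - 6*16)/22)*(-5) = 12 + (3*(-¼)*(1/22)*(1 + 624 - 96))*(-5) = 12 + (3*(-¼)*(1/22)*529)*(-5) = 12 - 1587/88*(-5) = 12 + 7935/88 = 8991/88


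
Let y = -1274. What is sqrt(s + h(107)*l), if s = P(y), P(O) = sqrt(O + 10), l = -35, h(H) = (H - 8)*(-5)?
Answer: sqrt(17325 + 4*I*sqrt(79)) ≈ 131.62 + 0.135*I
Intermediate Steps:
h(H) = 40 - 5*H (h(H) = (-8 + H)*(-5) = 40 - 5*H)
P(O) = sqrt(10 + O)
s = 4*I*sqrt(79) (s = sqrt(10 - 1274) = sqrt(-1264) = 4*I*sqrt(79) ≈ 35.553*I)
sqrt(s + h(107)*l) = sqrt(4*I*sqrt(79) + (40 - 5*107)*(-35)) = sqrt(4*I*sqrt(79) + (40 - 535)*(-35)) = sqrt(4*I*sqrt(79) - 495*(-35)) = sqrt(4*I*sqrt(79) + 17325) = sqrt(17325 + 4*I*sqrt(79))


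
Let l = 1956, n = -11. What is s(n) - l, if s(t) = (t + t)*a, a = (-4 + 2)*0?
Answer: -1956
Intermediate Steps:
a = 0 (a = -2*0 = 0)
s(t) = 0 (s(t) = (t + t)*0 = (2*t)*0 = 0)
s(n) - l = 0 - 1*1956 = 0 - 1956 = -1956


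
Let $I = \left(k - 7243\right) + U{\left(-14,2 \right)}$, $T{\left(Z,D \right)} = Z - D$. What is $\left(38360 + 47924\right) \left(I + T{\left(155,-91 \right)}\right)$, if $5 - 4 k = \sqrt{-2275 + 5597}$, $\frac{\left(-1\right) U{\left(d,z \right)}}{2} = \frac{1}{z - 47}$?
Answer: $- \frac{27162785617}{45} - 21571 \sqrt{3322} \approx -6.0486 \cdot 10^{8}$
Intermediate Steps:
$U{\left(d,z \right)} = - \frac{2}{-47 + z}$ ($U{\left(d,z \right)} = - \frac{2}{z - 47} = - \frac{2}{-47 + z}$)
$k = \frac{5}{4} - \frac{\sqrt{3322}}{4}$ ($k = \frac{5}{4} - \frac{\sqrt{-2275 + 5597}}{4} = \frac{5}{4} - \frac{\sqrt{3322}}{4} \approx -13.159$)
$I = - \frac{1303507}{180} - \frac{\sqrt{3322}}{4}$ ($I = \left(\left(\frac{5}{4} - \frac{\sqrt{3322}}{4}\right) - 7243\right) - \frac{2}{-47 + 2} = \left(- \frac{28967}{4} - \frac{\sqrt{3322}}{4}\right) - \frac{2}{-45} = \left(- \frac{28967}{4} - \frac{\sqrt{3322}}{4}\right) - - \frac{2}{45} = \left(- \frac{28967}{4} - \frac{\sqrt{3322}}{4}\right) + \frac{2}{45} = - \frac{1303507}{180} - \frac{\sqrt{3322}}{4} \approx -7256.1$)
$\left(38360 + 47924\right) \left(I + T{\left(155,-91 \right)}\right) = \left(38360 + 47924\right) \left(\left(- \frac{1303507}{180} - \frac{\sqrt{3322}}{4}\right) + \left(155 - -91\right)\right) = 86284 \left(\left(- \frac{1303507}{180} - \frac{\sqrt{3322}}{4}\right) + \left(155 + 91\right)\right) = 86284 \left(\left(- \frac{1303507}{180} - \frac{\sqrt{3322}}{4}\right) + 246\right) = 86284 \left(- \frac{1259227}{180} - \frac{\sqrt{3322}}{4}\right) = - \frac{27162785617}{45} - 21571 \sqrt{3322}$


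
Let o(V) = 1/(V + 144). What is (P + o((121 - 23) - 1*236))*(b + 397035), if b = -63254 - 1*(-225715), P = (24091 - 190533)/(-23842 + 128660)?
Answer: -17860590988/22461 ≈ -7.9518e+5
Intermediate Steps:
o(V) = 1/(144 + V)
P = -83221/52409 (P = -166442/104818 = -166442*1/104818 = -83221/52409 ≈ -1.5879)
b = 162461 (b = -63254 + 225715 = 162461)
(P + o((121 - 23) - 1*236))*(b + 397035) = (-83221/52409 + 1/(144 + ((121 - 23) - 1*236)))*(162461 + 397035) = (-83221/52409 + 1/(144 + (98 - 236)))*559496 = (-83221/52409 + 1/(144 - 138))*559496 = (-83221/52409 + 1/6)*559496 = -446917/314454*559496 = -17860590988/22461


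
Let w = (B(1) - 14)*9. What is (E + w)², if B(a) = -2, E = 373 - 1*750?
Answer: 271441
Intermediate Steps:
E = -377 (E = 373 - 750 = -377)
w = -144 (w = (-2 - 14)*9 = -16*9 = -144)
(E + w)² = (-377 - 144)² = (-521)² = 271441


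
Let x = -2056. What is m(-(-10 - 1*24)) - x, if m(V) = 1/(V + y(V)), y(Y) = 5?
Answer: 80185/39 ≈ 2056.0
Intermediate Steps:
m(V) = 1/(5 + V) (m(V) = 1/(V + 5) = 1/(5 + V))
m(-(-10 - 1*24)) - x = 1/(5 - (-10 - 1*24)) - 1*(-2056) = 1/(5 - (-10 - 24)) + 2056 = 1/(5 - 1*(-34)) + 2056 = 1/(5 + 34) + 2056 = 1/39 + 2056 = 80185/39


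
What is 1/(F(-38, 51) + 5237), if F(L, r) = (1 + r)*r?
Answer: 1/7889 ≈ 0.00012676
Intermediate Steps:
F(L, r) = r*(1 + r)
1/(F(-38, 51) + 5237) = 1/(51*(1 + 51) + 5237) = 1/(51*52 + 5237) = 1/(2652 + 5237) = 1/7889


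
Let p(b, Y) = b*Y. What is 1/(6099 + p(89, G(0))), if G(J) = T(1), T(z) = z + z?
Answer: 1/6277 ≈ 0.00015931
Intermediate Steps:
T(z) = 2*z
G(J) = 2 (G(J) = 2*1 = 2)
p(b, Y) = Y*b
1/(6099 + p(89, G(0))) = 1/(6099 + 2*89) = 1/(6099 + 178) = 1/6277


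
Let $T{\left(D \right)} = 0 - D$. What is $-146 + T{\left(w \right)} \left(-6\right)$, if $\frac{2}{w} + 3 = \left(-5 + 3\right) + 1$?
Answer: $-149$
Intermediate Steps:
$w = - \frac{1}{2}$ ($w = \frac{2}{-3 + \left(\left(-5 + 3\right) + 1\right)} = \frac{2}{-3 + \left(-2 + 1\right)} = \frac{2}{-3 - 1} = \frac{2}{-4} = 2 \left(- \frac{1}{4}\right) = - \frac{1}{2} \approx -0.5$)
$T{\left(D \right)} = - D$
$-146 + T{\left(w \right)} \left(-6\right) = -146 + \left(-1\right) \left(- \frac{1}{2}\right) \left(-6\right) = -146 + \frac{1}{2} \left(-6\right) = -146 - 3 = -149$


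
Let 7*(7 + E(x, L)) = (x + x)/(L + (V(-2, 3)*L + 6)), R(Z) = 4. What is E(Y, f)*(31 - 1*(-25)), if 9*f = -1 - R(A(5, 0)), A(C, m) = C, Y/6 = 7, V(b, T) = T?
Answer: -3640/17 ≈ -214.12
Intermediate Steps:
Y = 42 (Y = 6*7 = 42)
f = -5/9 (f = (-1 - 1*4)/9 = (-1 - 4)/9 = (⅑)*(-5) = -5/9 ≈ -0.55556)
E(x, L) = -7 + 2*x/(7*(6 + 4*L)) (E(x, L) = -7 + ((x + x)/(L + (3*L + 6)))/7 = -7 + ((2*x)/(L + (6 + 3*L)))/7 = -7 + ((2*x)/(6 + 4*L))/7 = -7 + (2*x/(6 + 4*L))/7 = -7 + 2*x/(7*(6 + 4*L)))
E(Y, f)*(31 - 1*(-25)) = ((-147 + 42 - 98*(-5/9))/(7*(3 + 2*(-5/9))))*(31 - 1*(-25)) = ((-147 + 42 + 490/9)/(7*(3 - 10/9)))*(31 + 25) = ((⅐)*(-455/9)/(17/9))*56 = ((⅐)*(9/17)*(-455/9))*56 = -65/17*56 = -3640/17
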